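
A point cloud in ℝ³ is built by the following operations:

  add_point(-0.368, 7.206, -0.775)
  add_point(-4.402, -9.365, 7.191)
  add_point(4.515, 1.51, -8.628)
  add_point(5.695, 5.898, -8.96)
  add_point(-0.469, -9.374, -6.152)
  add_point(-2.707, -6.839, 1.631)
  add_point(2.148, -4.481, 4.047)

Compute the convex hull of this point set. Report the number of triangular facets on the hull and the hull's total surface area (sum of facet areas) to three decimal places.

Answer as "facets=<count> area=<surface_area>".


7 of the 7 inputs are extreme points: [0, 1, 2, 3, 4, 5, 6].

Area of each hull facet:
  f1: (p4, p0, p3) → 83.3760
  f2: (p6, p0, p1) → 49.0562
  f3: (p6, p0, p3) → 66.0402
  f4: (p6, p4, p1) → 50.6246
  f5: (p5, p0, p1) → 37.3692
  f6: (p5, p4, p1) → 17.5992
  f7: (p5, p4, p0) → 60.9920
  f8: (p2, p4, p3) → 5.8238
  f9: (p2, p6, p3) → 27.7843
  f10: (p2, p6, p4) → 67.9341
Σ area = 466.600

Check V−E+F: 7 − 15 + 10 = 2.

facets=10 area=466.600


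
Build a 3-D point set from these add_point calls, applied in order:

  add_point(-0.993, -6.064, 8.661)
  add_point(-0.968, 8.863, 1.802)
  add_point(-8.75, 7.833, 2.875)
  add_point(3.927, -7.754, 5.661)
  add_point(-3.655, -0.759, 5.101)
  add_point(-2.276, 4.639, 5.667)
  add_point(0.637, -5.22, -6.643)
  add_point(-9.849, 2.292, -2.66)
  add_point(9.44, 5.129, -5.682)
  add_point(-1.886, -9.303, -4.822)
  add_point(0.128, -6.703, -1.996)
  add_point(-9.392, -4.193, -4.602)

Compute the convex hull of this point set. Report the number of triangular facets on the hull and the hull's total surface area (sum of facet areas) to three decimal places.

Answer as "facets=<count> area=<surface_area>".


Extreme-point indices: [0, 1, 2, 3, 5, 6, 7, 8, 9, 11] — 10 of 12 on the boundary.

Per-facet area ½‖(b−a)×(c−a)‖:
  f1: (p2, p8, p7) → 77.3602
  f2: (p3, p0, p9) → 36.1879
  f3: (p3, p6, p8) → 88.1371
  f4: (p3, p6, p9) → 31.0083
  f5: (p1, p2, p8) → 31.3663
  f6: (p11, p8, p7) → 66.9054
  f7: (p11, p6, p8) → 58.9454
  f8: (p11, p6, p9) → 23.3011
  f9: (p11, p0, p9) → 62.7793
  f10: (p11, p2, p7) → 13.6635
  f11: (p11, p2, p0) → 104.2738
  f12: (p5, p2, p0) → 35.0455
  f13: (p5, p1, p2) → 21.3088
  f14: (p5, p3, p0) → 32.6956
  f15: (p5, p3, p8) → 108.0539
  f16: (p5, p1, p8) → 36.8531
Σ area = 827.885

Check V−E+F: 10 − 24 + 16 = 2.

facets=16 area=827.885


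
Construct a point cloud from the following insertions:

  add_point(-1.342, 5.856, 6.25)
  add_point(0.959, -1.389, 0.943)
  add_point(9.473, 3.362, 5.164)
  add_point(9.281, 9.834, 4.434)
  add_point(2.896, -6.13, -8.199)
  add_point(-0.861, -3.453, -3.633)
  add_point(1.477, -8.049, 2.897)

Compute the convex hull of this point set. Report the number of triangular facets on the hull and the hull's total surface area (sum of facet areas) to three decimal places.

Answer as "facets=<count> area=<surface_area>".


Extreme-point indices: [0, 2, 3, 4, 5, 6] — 6 of 7 on the boundary.

Area of each hull facet:
  f1: (p6, p2, p0) → 73.6504
  f2: (p4, p6, p2) → 80.0095
  f3: (p3, p2, p0) → 35.2719
  f4: (p3, p4, p2) → 51.7243
  f5: (p5, p6, p0) → 55.5694
  f6: (p5, p4, p6) → 26.6480
  f7: (p5, p3, p0) → 77.7199
  f8: (p5, p3, p4) → 57.7417
Σ area = 458.335

Euler characteristic 6−12+8 = 2 ✓

facets=8 area=458.335


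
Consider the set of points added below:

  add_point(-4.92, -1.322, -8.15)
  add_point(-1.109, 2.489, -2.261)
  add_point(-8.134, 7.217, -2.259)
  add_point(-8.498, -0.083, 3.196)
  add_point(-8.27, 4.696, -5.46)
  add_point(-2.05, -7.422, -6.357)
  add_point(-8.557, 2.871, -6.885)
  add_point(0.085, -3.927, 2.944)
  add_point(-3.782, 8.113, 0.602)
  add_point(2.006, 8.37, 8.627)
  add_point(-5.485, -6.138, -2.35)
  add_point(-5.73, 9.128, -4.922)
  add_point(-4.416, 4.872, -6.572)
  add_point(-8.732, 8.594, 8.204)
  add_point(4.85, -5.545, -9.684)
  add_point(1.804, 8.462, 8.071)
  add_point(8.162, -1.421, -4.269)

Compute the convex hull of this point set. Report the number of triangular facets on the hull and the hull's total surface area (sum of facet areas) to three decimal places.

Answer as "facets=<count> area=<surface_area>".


15 of the 17 inputs are extreme points: [0, 2, 3, 4, 5, 6, 7, 9, 10, 11, 12, 13, 14, 15, 16].

Area of each hull facet:
  f1: (p9, p7, p13) → 72.8304
  f2: (p9, p7, p16) → 75.9926
  f3: (p3, p7, p13) → 43.4368
  f4: (p3, p6, p13) → 51.1505
  f5: (p2, p11, p13) → 16.8435
  f6: (p2, p6, p13) → 19.9426
  f7: (p0, p6, p5) → 10.4667
  f8: (p15, p11, p16) → 116.6477
  f9: (p15, p9, p16) → 4.5356
  f10: (p15, p11, p13) → 69.0198
  f11: (p15, p9, p13) → 2.9803
  f12: (p10, p7, p5) → 21.5771
  f13: (p10, p3, p7) → 32.4697
  f14: (p10, p6, p5) → 28.5667
  f15: (p10, p3, p6) → 41.8627
  f16: (p4, p6, p11) → 3.5975
  f17: (p4, p2, p11) → 8.1116
  f18: (p4, p2, p6) → 1.2053
  f19: (p12, p6, p11) → 10.7999
  f20: (p12, p0, p6) → 12.7409
  f21: (p14, p12, p0) → 32.3822
  f22: (p14, p0, p5) → 27.4825
  f23: (p14, p11, p16) → 65.9966
  f24: (p14, p12, p11) → 14.1770
  f25: (p14, p7, p16) → 42.0569
  f26: (p14, p7, p5) → 39.7843
Σ area = 866.657

Euler: V−E+F = 15−39+26 = 2.

facets=26 area=866.657


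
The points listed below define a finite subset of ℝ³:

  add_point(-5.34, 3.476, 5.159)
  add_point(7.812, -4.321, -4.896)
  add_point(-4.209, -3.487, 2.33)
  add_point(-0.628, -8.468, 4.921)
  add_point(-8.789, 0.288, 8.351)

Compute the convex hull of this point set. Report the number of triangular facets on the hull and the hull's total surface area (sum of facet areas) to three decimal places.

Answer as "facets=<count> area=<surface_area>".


facets=6 area=263.688

Hull vertices (5/5): indices [0, 1, 2, 3, 4].

Triangle areas on the boundary:
  f1: (p0, p3, p4) → 34.9088
  f2: (p0, p3, p1) → 87.2104
  f3: (p2, p3, p4) → 26.3894
  f4: (p2, p3, p1) → 44.5639
  f5: (p2, p0, p4) → 21.0769
  f6: (p2, p0, p1) → 49.5383
Σ area = 263.688

Check V−E+F: 5 − 9 + 6 = 2.


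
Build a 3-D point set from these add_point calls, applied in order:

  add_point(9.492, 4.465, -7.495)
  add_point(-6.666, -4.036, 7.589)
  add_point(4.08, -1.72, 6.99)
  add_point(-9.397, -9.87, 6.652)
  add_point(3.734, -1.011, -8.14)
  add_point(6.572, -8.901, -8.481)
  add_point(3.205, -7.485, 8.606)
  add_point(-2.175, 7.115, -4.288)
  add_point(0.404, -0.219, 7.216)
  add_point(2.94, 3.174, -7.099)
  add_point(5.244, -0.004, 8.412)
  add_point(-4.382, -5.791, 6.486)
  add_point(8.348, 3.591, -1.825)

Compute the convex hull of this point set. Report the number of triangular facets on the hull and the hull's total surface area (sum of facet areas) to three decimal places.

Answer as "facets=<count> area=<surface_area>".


Points on the hull: [0, 1, 3, 4, 5, 6, 7, 8, 9, 10, 12] (11 of 13).

Area of each hull facet:
  f1: (p4, p7, p3) → 112.3268
  f2: (p4, p5, p3) → 89.8847
  f3: (p4, p5, p0) → 30.5872
  f4: (p1, p7, p3) → 43.9294
  f5: (p12, p7, p0) → 33.1549
  f6: (p12, p10, p7) → 64.0886
  f7: (p12, p5, p0) → 39.8427
  f8: (p12, p10, p5) → 80.0058
  f9: (p6, p5, p3) → 113.3096
  f10: (p6, p10, p5) → 67.7630
  f11: (p6, p1, p3) → 33.9697
  f12: (p6, p1, p10) → 40.6363
  f13: (p9, p7, p0) → 18.3508
  f14: (p9, p4, p0) → 14.6668
  f15: (p9, p4, p7) → 10.0289
  f16: (p8, p10, p7) → 32.3742
  f17: (p8, p1, p7) → 55.3946
  f18: (p8, p1, p10) → 10.1774
Σ area = 890.491

Euler: V−E+F = 11−27+18 = 2.

facets=18 area=890.491


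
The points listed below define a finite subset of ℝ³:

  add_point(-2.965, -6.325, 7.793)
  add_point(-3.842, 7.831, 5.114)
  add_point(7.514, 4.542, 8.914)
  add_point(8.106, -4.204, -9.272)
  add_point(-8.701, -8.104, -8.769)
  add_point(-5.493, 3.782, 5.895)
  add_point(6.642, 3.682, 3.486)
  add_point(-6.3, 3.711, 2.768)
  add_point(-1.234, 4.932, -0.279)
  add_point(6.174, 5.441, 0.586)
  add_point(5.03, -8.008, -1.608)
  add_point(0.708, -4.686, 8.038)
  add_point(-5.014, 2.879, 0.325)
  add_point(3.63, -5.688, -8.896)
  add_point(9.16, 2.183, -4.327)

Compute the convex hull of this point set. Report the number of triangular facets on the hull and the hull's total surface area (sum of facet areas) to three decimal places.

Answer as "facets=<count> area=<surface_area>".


facets=24 area=937.879

Points on the hull: [0, 1, 2, 3, 4, 5, 7, 8, 9, 10, 11, 12, 13, 14] (14 of 15).

Area of each hull facet:
  f1: (p5, p2, p1) → 27.5529
  f2: (p9, p2, p14) → 22.2898
  f3: (p9, p2, p1) → 46.4092
  f4: (p9, p8, p14) → 23.3324
  f5: (p9, p8, p1) → 23.9870
  f6: (p13, p10, p4) → 48.5578
  f7: (p3, p2, p14) → 38.6404
  f8: (p3, p10, p2) → 74.2380
  f9: (p3, p13, p10) → 18.3910
  f10: (p3, p13, p4) → 4.2748
  f11: (p3, p8, p4) → 121.5635
  f12: (p3, p8, p14) → 44.8586
  f13: (p12, p8, p4) → 27.9837
  f14: (p12, p8, p1) → 14.0031
  f15: (p7, p5, p4) → 18.6819
  f16: (p7, p5, p1) → 7.1623
  f17: (p7, p12, p4) → 16.5476
  f18: (p7, p12, p1) → 7.0913
  f19: (p0, p5, p2) → 69.1069
  f20: (p0, p10, p4) → 94.0957
  f21: (p0, p5, p4) → 92.2286
  f22: (p11, p10, p2) → 63.5228
  f23: (p11, p0, p2) → 11.4036
  f24: (p11, p0, p10) → 21.9558
Σ area = 937.879

Euler characteristic 14−36+24 = 2 ✓


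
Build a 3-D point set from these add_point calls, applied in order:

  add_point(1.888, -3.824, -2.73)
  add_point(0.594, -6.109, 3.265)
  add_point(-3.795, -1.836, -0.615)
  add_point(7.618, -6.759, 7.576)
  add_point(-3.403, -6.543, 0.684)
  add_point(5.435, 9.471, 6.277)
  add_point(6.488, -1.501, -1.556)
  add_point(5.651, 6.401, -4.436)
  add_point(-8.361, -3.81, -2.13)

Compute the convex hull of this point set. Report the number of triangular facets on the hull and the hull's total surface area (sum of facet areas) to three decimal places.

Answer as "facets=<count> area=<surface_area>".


facets=12 area=546.074

Extreme-point indices: [0, 1, 3, 4, 5, 6, 7, 8] — 8 of 9 on the boundary.

Triangle areas on the boundary:
  f1: (p5, p3, p8) → 147.9715
  f2: (p7, p5, p8) → 97.4605
  f3: (p7, p5, p3) → 89.7281
  f4: (p0, p7, p8) → 53.0637
  f5: (p4, p0, p8) → 21.1881
  f6: (p4, p0, p3) → 41.1745
  f7: (p6, p7, p3) → 28.6829
  f8: (p6, p0, p3) → 27.9455
  f9: (p6, p0, p7) → 21.6321
  f10: (p1, p3, p8) → 6.0864
  f11: (p1, p4, p8) → 7.7757
  f12: (p1, p4, p3) → 3.3646
Σ area = 546.074

Check V−E+F: 8 − 18 + 12 = 2.


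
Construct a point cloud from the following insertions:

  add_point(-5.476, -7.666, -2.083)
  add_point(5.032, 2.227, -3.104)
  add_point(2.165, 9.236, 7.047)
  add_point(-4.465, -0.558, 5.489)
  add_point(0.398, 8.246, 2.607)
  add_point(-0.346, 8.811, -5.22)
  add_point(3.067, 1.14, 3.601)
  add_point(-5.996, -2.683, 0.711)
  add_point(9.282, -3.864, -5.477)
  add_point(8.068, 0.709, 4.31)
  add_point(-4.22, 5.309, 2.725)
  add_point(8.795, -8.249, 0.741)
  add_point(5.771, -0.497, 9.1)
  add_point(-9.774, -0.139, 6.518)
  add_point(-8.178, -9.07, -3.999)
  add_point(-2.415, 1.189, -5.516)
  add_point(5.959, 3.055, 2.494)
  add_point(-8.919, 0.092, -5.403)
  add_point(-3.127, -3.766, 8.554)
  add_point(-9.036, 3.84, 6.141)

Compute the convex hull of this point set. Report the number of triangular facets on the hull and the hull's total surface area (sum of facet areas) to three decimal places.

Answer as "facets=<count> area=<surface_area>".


Points on the hull: [2, 5, 8, 9, 11, 12, 13, 14, 15, 16, 17, 18, 19] (13 of 20).

Per-facet area ½‖(b−a)×(c−a)‖:
  f1: (p9, p12, p2) → 28.0423
  f2: (p9, p11, p8) → 35.9016
  f3: (p9, p11, p12) → 26.0363
  f4: (p14, p11, p8) → 66.6729
  f5: (p19, p5, p2) → 75.2785
  f6: (p18, p11, p12) → 55.9757
  f7: (p18, p19, p13) → 15.0805
  f8: (p18, p14, p13) → 53.3738
  f9: (p18, p14, p11) → 104.1172
  f10: (p18, p12, p2) → 50.2277
  f11: (p18, p19, p2) → 60.3613
  f12: (p16, p5, p2) → 47.7331
  f13: (p16, p9, p2) → 13.8651
  f14: (p16, p5, p8) → 63.6611
  f15: (p16, p9, p8) → 19.6570
  f16: (p17, p14, p8) → 82.9664
  f17: (p17, p19, p5) → 72.2685
  f18: (p17, p14, p13) → 54.8249
  f19: (p17, p19, p13) → 24.1038
  f20: (p15, p5, p8) → 49.8414
  f21: (p15, p17, p8) → 22.8633
  f22: (p15, p17, p5) → 23.6839
Σ area = 1046.536

Euler: V−E+F = 13−33+22 = 2.

facets=22 area=1046.536


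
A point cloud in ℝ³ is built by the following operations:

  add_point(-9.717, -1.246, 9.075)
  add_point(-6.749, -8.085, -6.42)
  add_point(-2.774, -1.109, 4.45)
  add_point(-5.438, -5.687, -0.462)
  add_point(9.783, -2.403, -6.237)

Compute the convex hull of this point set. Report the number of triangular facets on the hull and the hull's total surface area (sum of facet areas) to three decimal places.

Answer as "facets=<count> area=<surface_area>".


facets=6 area=324.092

5 of the 5 inputs are extreme points: [0, 1, 2, 3, 4].

Triangle areas on the boundary:
  f1: (p2, p1, p0) → 55.3205
  f2: (p2, p1, p4) → 105.2281
  f3: (p3, p1, p0) → 20.7084
  f4: (p3, p1, p4) → 54.3314
  f5: (p3, p2, p0) → 30.0822
  f6: (p3, p2, p4) → 58.4209
Σ area = 324.092

Euler characteristic 5−9+6 = 2 ✓


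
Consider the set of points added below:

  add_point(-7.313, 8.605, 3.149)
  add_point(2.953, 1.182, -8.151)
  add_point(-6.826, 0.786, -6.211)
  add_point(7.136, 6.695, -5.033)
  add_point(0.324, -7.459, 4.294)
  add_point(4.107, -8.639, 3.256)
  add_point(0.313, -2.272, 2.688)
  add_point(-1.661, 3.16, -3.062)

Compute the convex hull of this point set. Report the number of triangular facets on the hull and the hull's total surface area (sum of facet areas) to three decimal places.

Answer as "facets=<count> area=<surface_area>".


6 of the 8 inputs are extreme points: [0, 1, 2, 3, 4, 5].

Facet areas (half cross-product norm):
  f1: (p5, p3, p0) → 142.0146
  f2: (p1, p5, p3) → 56.8794
  f3: (p4, p5, p0) → 28.0808
  f4: (p2, p3, p0) → 89.3142
  f5: (p2, p1, p3) → 33.0278
  f6: (p2, p4, p0) → 91.1902
  f7: (p2, p1, p5) → 74.9509
  f8: (p2, p4, p5) → 28.2005
Σ area = 543.658

Check V−E+F: 6 − 12 + 8 = 2.

facets=8 area=543.658


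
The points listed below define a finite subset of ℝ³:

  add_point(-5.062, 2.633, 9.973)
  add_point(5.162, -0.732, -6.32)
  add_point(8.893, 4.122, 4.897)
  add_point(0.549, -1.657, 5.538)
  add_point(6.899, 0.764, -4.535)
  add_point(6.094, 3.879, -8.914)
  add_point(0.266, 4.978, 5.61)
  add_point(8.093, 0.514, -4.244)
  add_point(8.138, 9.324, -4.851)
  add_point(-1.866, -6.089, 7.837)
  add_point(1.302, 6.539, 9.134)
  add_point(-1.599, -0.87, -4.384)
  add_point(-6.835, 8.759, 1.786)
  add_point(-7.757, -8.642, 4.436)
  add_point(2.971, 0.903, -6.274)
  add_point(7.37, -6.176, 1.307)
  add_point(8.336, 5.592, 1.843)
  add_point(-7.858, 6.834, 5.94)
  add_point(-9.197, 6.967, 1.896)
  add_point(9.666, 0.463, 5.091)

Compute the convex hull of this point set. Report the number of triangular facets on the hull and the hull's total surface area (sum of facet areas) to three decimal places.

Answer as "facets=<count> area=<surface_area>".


facets=26 area=984.633

Points on the hull: [0, 1, 2, 5, 7, 8, 9, 10, 11, 12, 13, 15, 17, 18, 19] (15 of 20).

Triangle areas on the boundary:
  f1: (p11, p13, p18) → 80.9733
  f2: (p11, p5, p18) → 58.6263
  f3: (p9, p0, p13) → 34.2099
  f4: (p9, p15, p19) → 45.0822
  f5: (p9, p15, p13) → 37.8542
  f6: (p17, p13, p18) → 33.0782
  f7: (p17, p0, p13) → 40.5627
  f8: (p10, p9, p19) → 67.1119
  f9: (p10, p9, p0) → 35.3095
  f10: (p10, p17, p0) → 24.2497
  f11: (p7, p15, p19) → 32.4655
  f12: (p7, p8, p19) → 41.6910
  f13: (p7, p8, p5) → 21.4846
  f14: (p1, p11, p5) → 17.9224
  f15: (p1, p7, p5) → 10.0938
  f16: (p1, p7, p15) → 16.5728
  f17: (p1, p11, p13) → 35.8471
  f18: (p1, p15, p13) → 75.2734
  f19: (p12, p17, p18) → 6.1997
  f20: (p12, p5, p18) → 23.2442
  f21: (p12, p8, p5) → 58.0357
  f22: (p12, p10, p8) → 84.3334
  f23: (p12, p10, p17) → 22.6555
  f24: (p2, p8, p19) → 17.7300
  f25: (p2, p10, p19) → 15.4015
  f26: (p2, p10, p8) → 48.6243
Σ area = 984.633

Euler: V−E+F = 15−39+26 = 2.


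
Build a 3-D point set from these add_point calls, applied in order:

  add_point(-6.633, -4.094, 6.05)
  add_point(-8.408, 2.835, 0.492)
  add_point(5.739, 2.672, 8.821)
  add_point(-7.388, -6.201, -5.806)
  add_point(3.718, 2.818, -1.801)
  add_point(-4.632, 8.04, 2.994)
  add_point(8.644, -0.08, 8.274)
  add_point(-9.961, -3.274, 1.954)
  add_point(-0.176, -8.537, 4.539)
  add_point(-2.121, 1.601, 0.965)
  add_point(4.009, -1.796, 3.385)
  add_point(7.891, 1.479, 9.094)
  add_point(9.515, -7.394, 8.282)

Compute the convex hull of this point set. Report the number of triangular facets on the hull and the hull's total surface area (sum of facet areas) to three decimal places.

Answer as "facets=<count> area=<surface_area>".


facets=18 area=723.154

Points on the hull: [0, 1, 2, 3, 4, 5, 6, 7, 8, 11, 12] (11 of 13).

Per-facet area ½‖(b−a)×(c−a)‖:
  f1: (p4, p3, p12) → 114.7999
  f2: (p4, p3, p5) → 80.2882
  f3: (p0, p5, p7) → 32.9037
  f4: (p1, p5, p7) → 14.4668
  f5: (p1, p3, p7) → 28.0656
  f6: (p1, p3, p5) → 24.2466
  f7: (p2, p0, p5) → 76.6208
  f8: (p8, p3, p12) → 41.0596
  f9: (p8, p0, p12) → 32.6817
  f10: (p8, p3, p7) → 48.4540
  f11: (p8, p0, p7) → 19.0963
  f12: (p6, p4, p12) → 40.6985
  f13: (p11, p4, p5) → 64.1063
  f14: (p11, p2, p5) → 5.5907
  f15: (p11, p6, p4) → 11.0949
  f16: (p11, p6, p12) → 3.6694
  f17: (p11, p0, p12) → 70.3707
  f18: (p11, p2, p0) → 14.9408
Σ area = 723.154

Euler: V−E+F = 11−27+18 = 2.


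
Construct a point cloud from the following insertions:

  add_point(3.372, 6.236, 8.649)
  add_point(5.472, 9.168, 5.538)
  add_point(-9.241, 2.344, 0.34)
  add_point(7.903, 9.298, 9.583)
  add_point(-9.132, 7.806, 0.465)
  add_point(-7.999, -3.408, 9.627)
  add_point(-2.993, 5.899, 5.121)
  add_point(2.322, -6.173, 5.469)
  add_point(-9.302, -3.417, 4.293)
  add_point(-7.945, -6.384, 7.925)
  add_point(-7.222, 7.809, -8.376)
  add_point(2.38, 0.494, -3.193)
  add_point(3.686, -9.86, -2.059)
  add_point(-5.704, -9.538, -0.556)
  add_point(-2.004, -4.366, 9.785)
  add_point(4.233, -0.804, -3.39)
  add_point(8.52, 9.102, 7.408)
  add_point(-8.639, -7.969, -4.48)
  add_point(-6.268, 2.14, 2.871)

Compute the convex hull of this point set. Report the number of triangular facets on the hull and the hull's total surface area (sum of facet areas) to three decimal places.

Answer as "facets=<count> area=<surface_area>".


facets=26 area=1103.056

Points on the hull: [1, 2, 3, 4, 5, 7, 8, 9, 10, 12, 13, 14, 15, 16, 17] (15 of 19).

Triangle areas on the boundary:
  f1: (p17, p10, p12) → 103.0328
  f2: (p4, p17, p10) → 71.3949
  f3: (p15, p12, p16) → 58.2353
  f4: (p15, p10, p16) → 115.5033
  f5: (p15, p10, p12) → 57.4869
  f6: (p13, p17, p12) → 21.8255
  f7: (p1, p10, p16) → 9.8160
  f8: (p1, p4, p10) → 69.6748
  f9: (p9, p17, p8) → 22.5507
  f10: (p9, p13, p17) → 21.3734
  f11: (p9, p13, p12) → 40.7915
  f12: (p9, p7, p12) → 41.9382
  f13: (p9, p7, p14) → 19.6365
  f14: (p5, p9, p14) → 10.3097
  f15: (p5, p4, p8) → 30.9690
  f16: (p5, p9, p8) → 8.2586
  f17: (p2, p17, p8) → 34.3447
  f18: (p2, p4, p8) → 11.1588
  f19: (p2, p4, p17) → 12.7153
  f20: (p3, p12, p16) → 22.2416
  f21: (p3, p7, p12) → 59.7213
  f22: (p3, p7, p14) → 52.9300
  f23: (p3, p5, p14) → 45.7349
  f24: (p3, p5, p4) → 133.9961
  f25: (p3, p1, p16) → 3.9099
  f26: (p3, p1, p4) → 23.5064
Σ area = 1103.056

Check V−E+F: 15 − 39 + 26 = 2.


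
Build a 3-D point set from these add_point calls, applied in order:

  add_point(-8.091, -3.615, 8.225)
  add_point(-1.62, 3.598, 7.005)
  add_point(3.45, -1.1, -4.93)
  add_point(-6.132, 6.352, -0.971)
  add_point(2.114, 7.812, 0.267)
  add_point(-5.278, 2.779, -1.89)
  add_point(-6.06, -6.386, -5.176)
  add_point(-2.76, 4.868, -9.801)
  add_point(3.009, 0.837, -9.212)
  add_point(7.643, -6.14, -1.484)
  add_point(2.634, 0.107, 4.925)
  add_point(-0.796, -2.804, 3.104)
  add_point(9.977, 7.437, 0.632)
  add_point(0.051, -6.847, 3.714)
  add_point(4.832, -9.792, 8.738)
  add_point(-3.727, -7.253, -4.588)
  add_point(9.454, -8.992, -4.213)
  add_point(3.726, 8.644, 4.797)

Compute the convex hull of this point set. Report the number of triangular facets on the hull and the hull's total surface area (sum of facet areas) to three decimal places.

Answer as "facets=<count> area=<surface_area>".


Hull vertices (12/18): indices [0, 1, 3, 4, 6, 7, 8, 12, 14, 15, 16, 17].

Triangle areas on the boundary:
  f1: (p6, p14, p0) → 97.4480
  f2: (p17, p14, p12) → 71.5532
  f3: (p16, p14, p12) → 115.6393
  f4: (p3, p6, p0) → 80.6432
  f5: (p3, p6, p7) → 57.6744
  f6: (p4, p7, p12) → 40.7305
  f7: (p4, p17, p12) → 17.9043
  f8: (p4, p3, p7) → 39.8235
  f9: (p4, p3, p17) → 18.0398
  f10: (p15, p6, p14) → 13.9859
  f11: (p15, p16, p14) → 87.4283
  f12: (p15, p16, p6) → 5.0520
  f13: (p8, p6, p7) → 42.0808
  f14: (p8, p16, p6) → 76.6736
  f15: (p8, p7, p12) → 47.5700
  f16: (p8, p16, p12) → 86.5742
  f17: (p1, p3, p0) → 46.7270
  f18: (p1, p3, p17) → 36.5371
  f19: (p1, p14, p0) → 67.3001
  f20: (p1, p17, p14) → 54.3859
Σ area = 1103.771

Euler: V−E+F = 12−30+20 = 2.

facets=20 area=1103.771


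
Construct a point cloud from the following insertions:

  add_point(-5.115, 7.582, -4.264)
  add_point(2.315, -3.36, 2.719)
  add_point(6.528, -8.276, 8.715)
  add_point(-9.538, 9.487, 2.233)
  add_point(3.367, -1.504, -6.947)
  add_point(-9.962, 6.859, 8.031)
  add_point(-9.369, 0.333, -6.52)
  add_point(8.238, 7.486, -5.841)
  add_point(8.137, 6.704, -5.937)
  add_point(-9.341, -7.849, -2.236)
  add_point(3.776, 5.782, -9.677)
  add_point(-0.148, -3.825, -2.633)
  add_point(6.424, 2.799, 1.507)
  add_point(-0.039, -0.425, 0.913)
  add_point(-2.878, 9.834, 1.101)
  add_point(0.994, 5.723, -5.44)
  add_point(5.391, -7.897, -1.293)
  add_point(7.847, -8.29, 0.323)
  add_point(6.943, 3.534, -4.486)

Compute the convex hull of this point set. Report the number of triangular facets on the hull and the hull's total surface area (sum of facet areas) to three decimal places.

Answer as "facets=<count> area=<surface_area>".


14 of the 19 inputs are extreme points: [0, 2, 3, 4, 5, 6, 7, 8, 9, 10, 12, 14, 16, 17].

Facet areas (half cross-product norm):
  f1: (p2, p17, p7) → 67.0956
  f2: (p2, p9, p5) → 166.2333
  f3: (p2, p9, p17) → 73.8323
  f4: (p8, p17, p7) → 3.2489
  f5: (p8, p10, p7) → 2.1823
  f6: (p4, p8, p17) → 50.2877
  f7: (p4, p8, p10) → 22.6514
  f8: (p12, p2, p5) → 119.5792
  f9: (p12, p2, p7) → 26.8341
  f10: (p14, p10, p7) → 39.6634
  f11: (p14, p3, p5) → 20.9547
  f12: (p14, p12, p5) → 56.5746
  f13: (p14, p12, p7) → 51.0603
  f14: (p6, p4, p10) → 50.0341
  f15: (p6, p4, p9) → 59.0667
  f16: (p6, p9, p5) → 73.5587
  f17: (p6, p3, p5) → 38.1248
  f18: (p16, p9, p17) → 11.1143
  f19: (p16, p4, p17) → 10.0078
  f20: (p16, p4, p9) → 62.2670
  f21: (p0, p14, p10) → 32.2564
  f22: (p0, p14, p3) → 20.5292
  f23: (p0, p6, p10) → 45.5340
  f24: (p0, p6, p3) → 34.8572
Σ area = 1137.548

Euler characteristic 14−36+24 = 2 ✓

facets=24 area=1137.548


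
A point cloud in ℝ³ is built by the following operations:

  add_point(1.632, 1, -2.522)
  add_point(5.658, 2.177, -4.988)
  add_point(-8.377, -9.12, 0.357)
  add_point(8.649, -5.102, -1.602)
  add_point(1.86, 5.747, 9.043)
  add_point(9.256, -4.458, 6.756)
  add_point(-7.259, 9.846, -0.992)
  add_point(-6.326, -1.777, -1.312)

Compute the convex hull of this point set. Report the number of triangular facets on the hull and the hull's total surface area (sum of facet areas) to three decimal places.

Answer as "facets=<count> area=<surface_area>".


Extreme-point indices: [1, 2, 3, 4, 5, 6, 7] — 7 of 8 on the boundary.

Per-facet area ½‖(b−a)×(c−a)‖:
  f1: (p4, p5, p2) → 119.0029
  f2: (p4, p6, p2) → 128.6666
  f3: (p4, p1, p5) → 82.8026
  f4: (p4, p1, p6) → 95.6256
  f5: (p3, p5, p2) → 73.9542
  f6: (p3, p1, p2) → 75.0272
  f7: (p3, p1, p5) → 33.6823
  f8: (p7, p6, p2) → 18.8127
  f9: (p7, p1, p2) → 41.6936
  f10: (p7, p1, p6) → 74.7971
Σ area = 744.065

Check V−E+F: 7 − 15 + 10 = 2.

facets=10 area=744.065


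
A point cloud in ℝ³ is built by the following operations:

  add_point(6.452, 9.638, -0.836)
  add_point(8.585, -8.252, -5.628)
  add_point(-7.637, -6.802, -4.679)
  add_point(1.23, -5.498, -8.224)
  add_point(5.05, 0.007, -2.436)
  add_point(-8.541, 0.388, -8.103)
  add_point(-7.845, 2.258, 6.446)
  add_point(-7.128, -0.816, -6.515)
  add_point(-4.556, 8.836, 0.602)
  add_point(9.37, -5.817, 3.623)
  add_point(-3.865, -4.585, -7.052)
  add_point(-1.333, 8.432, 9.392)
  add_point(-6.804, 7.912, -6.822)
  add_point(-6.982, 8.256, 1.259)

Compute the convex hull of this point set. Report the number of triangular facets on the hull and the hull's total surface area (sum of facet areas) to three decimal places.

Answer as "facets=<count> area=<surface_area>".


Points on the hull: [0, 1, 2, 3, 5, 6, 8, 9, 10, 11, 12, 13] (12 of 14).

Triangle areas on the boundary:
  f1: (p11, p0, p9) → 103.4642
  f2: (p1, p0, p9) → 78.4001
  f3: (p6, p11, p9) → 86.6815
  f4: (p3, p12, p5) → 42.4808
  f5: (p3, p1, p0) → 72.4953
  f6: (p3, p12, p0) → 108.6608
  f7: (p2, p1, p9) → 78.2941
  f8: (p2, p6, p9) → 126.8741
  f9: (p2, p3, p1) → 30.0310
  f10: (p2, p6, p5) → 55.8660
  f11: (p8, p11, p0) → 50.9221
  f12: (p8, p12, p0) → 42.8386
  f13: (p10, p3, p5) → 12.3222
  f14: (p10, p2, p5) → 17.0644
  f15: (p10, p2, p3) → 8.6426
  f16: (p13, p6, p11) → 35.0944
  f17: (p13, p8, p11) → 12.0520
  f18: (p13, p8, p12) → 10.0596
  f19: (p13, p6, p5) → 49.1681
  f20: (p13, p12, p5) → 31.0268
Σ area = 1052.439

Euler characteristic 12−30+20 = 2 ✓

facets=20 area=1052.439


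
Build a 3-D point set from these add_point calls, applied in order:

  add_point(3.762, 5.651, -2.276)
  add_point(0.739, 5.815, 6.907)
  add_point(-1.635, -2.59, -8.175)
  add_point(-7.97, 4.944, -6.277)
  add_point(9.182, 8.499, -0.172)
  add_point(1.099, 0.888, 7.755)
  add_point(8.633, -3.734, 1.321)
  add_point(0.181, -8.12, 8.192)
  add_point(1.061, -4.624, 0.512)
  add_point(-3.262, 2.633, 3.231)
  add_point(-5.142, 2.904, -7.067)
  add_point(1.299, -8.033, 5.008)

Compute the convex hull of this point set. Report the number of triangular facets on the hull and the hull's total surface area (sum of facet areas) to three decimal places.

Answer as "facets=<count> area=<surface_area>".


facets=16 area=695.372

Points on the hull: [1, 2, 3, 4, 5, 6, 7, 9, 10, 11] (10 of 12).

Triangle areas on the boundary:
  f1: (p2, p7, p3) → 86.3667
  f2: (p1, p4, p3) → 89.3023
  f3: (p10, p4, p3) → 27.7107
  f4: (p10, p2, p3) → 4.3223
  f5: (p10, p2, p4) → 55.3946
  f6: (p6, p2, p4) → 85.8167
  f7: (p9, p7, p3) → 50.3701
  f8: (p9, p1, p3) → 25.0920
  f9: (p9, p1, p7) → 38.8105
  f10: (p11, p2, p7) → 14.8491
  f11: (p11, p6, p7) → 11.8936
  f12: (p11, p6, p2) → 62.5624
  f13: (p5, p1, p7) → 4.7770
  f14: (p5, p6, p7) → 46.9144
  f15: (p5, p1, p4) → 27.2439
  f16: (p5, p6, p4) → 63.9462
Σ area = 695.372

Euler characteristic 10−24+16 = 2 ✓


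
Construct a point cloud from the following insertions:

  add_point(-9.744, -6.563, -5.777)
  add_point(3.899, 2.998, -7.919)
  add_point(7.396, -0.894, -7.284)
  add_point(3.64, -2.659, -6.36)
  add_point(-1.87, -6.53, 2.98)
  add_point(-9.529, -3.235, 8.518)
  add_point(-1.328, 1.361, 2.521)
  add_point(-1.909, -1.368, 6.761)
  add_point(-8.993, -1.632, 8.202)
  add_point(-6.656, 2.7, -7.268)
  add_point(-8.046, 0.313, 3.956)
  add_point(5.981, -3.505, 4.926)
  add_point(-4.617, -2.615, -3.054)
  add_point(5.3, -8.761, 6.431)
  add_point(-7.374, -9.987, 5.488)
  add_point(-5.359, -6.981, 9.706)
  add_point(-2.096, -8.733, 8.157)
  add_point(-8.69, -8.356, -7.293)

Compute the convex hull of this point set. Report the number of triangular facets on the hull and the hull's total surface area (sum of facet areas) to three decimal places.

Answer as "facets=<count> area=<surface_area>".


Points on the hull: [0, 1, 2, 5, 6, 7, 8, 9, 10, 11, 13, 14, 15, 16, 17] (15 of 18).

Facet areas (half cross-product norm):
  f1: (p17, p1, p2) → 44.7057
  f2: (p9, p17, p0) → 11.4367
  f3: (p9, p17, p1) → 58.1621
  f4: (p13, p17, p2) → 133.6695
  f5: (p6, p9, p1) → 53.9809
  f6: (p6, p9, p10) → 37.6524
  f7: (p8, p9, p10) → 6.3112
  f8: (p8, p6, p10) → 14.8871
  f9: (p8, p6, p7) → 17.5237
  f10: (p8, p5, p15) → 4.4692
  f11: (p8, p7, p15) → 21.3039
  f12: (p8, p9, p0) → 72.0326
  f13: (p8, p5, p0) → 12.6117
  f14: (p14, p13, p17) → 81.5963
  f15: (p14, p5, p15) → 15.8863
  f16: (p14, p17, p0) → 14.8679
  f17: (p14, p5, p0) → 46.1928
  f18: (p11, p6, p7) → 21.0089
  f19: (p11, p7, p15) → 28.4157
  f20: (p11, p13, p15) → 31.0741
  f21: (p11, p13, p2) → 30.4134
  f22: (p11, p1, p2) → 32.4746
  f23: (p11, p6, p1) → 53.6052
  f24: (p16, p13, p15) → 7.2172
  f25: (p16, p14, p15) → 10.8454
  f26: (p16, p14, p13) → 15.2107
Σ area = 877.555

Euler: V−E+F = 15−39+26 = 2.

facets=26 area=877.555


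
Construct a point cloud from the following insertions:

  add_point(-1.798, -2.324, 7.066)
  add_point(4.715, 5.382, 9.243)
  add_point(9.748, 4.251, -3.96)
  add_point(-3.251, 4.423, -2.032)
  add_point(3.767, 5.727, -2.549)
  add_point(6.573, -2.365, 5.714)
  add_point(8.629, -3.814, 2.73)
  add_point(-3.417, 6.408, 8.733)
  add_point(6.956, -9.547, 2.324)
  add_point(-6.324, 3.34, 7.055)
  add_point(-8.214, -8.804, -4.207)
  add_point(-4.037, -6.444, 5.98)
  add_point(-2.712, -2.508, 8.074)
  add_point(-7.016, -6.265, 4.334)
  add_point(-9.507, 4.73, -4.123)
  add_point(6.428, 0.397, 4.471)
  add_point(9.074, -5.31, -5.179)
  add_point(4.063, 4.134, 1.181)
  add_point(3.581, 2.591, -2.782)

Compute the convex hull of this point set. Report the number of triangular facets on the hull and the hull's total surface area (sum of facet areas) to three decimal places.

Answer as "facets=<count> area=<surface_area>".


facets=24 area=1023.310

Hull vertices (14/19): indices [1, 2, 4, 5, 6, 7, 8, 9, 10, 11, 12, 13, 14, 16].

Per-facet area ½‖(b−a)×(c−a)‖:
  f1: (p10, p13, p14) → 58.7729
  f2: (p4, p2, p14) → 19.0131
  f3: (p4, p1, p2) → 37.0311
  f4: (p6, p1, p2) → 61.4739
  f5: (p9, p13, p14) → 57.7688
  f6: (p12, p9, p13) → 23.6881
  f7: (p16, p10, p8) → 72.6631
  f8: (p16, p6, p2) → 37.1073
  f9: (p16, p6, p8) → 23.4875
  f10: (p16, p2, p14) → 92.9530
  f11: (p16, p10, p14) → 119.4362
  f12: (p7, p4, p14) → 81.0986
  f13: (p7, p4, p1) → 48.0843
  f14: (p7, p9, p14) → 23.8192
  f15: (p7, p12, p1) → 36.0991
  f16: (p7, p12, p9) → 15.5371
  f17: (p5, p6, p8) → 11.2782
  f18: (p5, p6, p1) → 11.2053
  f19: (p5, p12, p8) → 37.7253
  f20: (p5, p12, p1) → 39.9088
  f21: (p11, p12, p8) → 27.7647
  f22: (p11, p12, p13) → 7.1856
  f23: (p11, p10, p8) → 67.5205
  f24: (p11, p10, p13) → 12.6886
Σ area = 1023.310

Euler characteristic 14−36+24 = 2 ✓


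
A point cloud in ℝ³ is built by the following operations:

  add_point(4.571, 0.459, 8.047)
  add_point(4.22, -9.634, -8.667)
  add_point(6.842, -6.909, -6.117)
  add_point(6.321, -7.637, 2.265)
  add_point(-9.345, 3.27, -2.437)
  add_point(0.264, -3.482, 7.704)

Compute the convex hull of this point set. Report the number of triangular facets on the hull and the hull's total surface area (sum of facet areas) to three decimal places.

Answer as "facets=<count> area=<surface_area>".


facets=8 area=478.697

Hull vertices (6/6): indices [0, 1, 2, 3, 4, 5].

Area of each hull facet:
  f1: (p0, p2, p4) → 133.9324
  f2: (p1, p2, p4) → 44.3273
  f3: (p5, p0, p4) → 44.4429
  f4: (p5, p1, p4) → 132.2216
  f5: (p3, p1, p2) → 16.9807
  f6: (p3, p5, p1) → 43.7507
  f7: (p3, p0, p2) → 36.6064
  f8: (p3, p5, p0) → 26.4350
Σ area = 478.697

Euler: V−E+F = 6−12+8 = 2.


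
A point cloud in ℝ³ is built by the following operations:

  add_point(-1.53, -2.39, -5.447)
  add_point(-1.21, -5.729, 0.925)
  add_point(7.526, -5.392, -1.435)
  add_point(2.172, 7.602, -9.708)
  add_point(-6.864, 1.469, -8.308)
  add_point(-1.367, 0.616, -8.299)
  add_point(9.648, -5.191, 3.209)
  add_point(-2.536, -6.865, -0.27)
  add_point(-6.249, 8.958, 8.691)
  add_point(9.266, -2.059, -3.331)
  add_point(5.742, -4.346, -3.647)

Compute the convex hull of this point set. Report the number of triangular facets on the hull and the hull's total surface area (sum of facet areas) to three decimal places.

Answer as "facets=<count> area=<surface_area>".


facets=18 area=760.636

11 of the 11 inputs are extreme points: [0, 1, 2, 3, 4, 5, 6, 7, 8, 9, 10].

Area of each hull facet:
  f1: (p8, p3, p4) → 101.3747
  f2: (p1, p8, p6) → 95.3276
  f3: (p5, p3, p4) → 21.0800
  f4: (p9, p8, p6) → 79.4572
  f5: (p9, p8, p3) → 135.8576
  f6: (p9, p5, p3) → 47.5168
  f7: (p9, p5, p10) → 19.2863
  f8: (p0, p5, p4) → 11.5030
  f9: (p0, p5, p10) → 15.2832
  f10: (p7, p1, p6) → 7.7104
  f11: (p7, p0, p10) → 26.2305
  f12: (p7, p0, p4) → 20.9250
  f13: (p7, p8, p4) → 108.2461
  f14: (p7, p1, p8) → 15.6326
  f15: (p2, p9, p6) → 10.5265
  f16: (p2, p9, p10) → 5.9508
  f17: (p2, p7, p6) → 24.8592
  f18: (p2, p7, p10) → 13.8688
Σ area = 760.636

Check V−E+F: 11 − 27 + 18 = 2.


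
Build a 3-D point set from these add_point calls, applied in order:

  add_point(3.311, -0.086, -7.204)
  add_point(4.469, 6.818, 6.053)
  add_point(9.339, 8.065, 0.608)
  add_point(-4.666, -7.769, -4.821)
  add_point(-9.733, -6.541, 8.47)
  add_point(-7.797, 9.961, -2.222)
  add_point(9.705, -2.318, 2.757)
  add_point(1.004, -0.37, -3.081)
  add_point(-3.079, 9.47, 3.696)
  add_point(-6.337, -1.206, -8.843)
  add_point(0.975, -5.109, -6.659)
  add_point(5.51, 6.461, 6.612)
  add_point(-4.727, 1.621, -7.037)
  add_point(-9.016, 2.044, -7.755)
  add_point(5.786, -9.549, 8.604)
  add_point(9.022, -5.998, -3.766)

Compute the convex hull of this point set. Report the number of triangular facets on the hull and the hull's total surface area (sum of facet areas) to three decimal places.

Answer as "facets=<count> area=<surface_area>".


facets=22 area=1223.372

Points on the hull: [0, 2, 3, 4, 5, 6, 8, 9, 10, 11, 13, 14, 15] (13 of 16).

Per-facet area ½‖(b−a)×(c−a)‖:
  f1: (p13, p5, p4) → 88.8069
  f2: (p13, p3, p4) → 79.3974
  f3: (p13, p3, p9) → 13.3676
  f4: (p0, p13, p5) → 60.9496
  f5: (p0, p13, p9) → 18.8341
  f6: (p14, p11, p4) → 124.7881
  f7: (p14, p11, p6) → 51.3652
  f8: (p14, p3, p4) → 105.4171
  f9: (p8, p5, p4) → 68.1576
  f10: (p8, p11, p4) → 85.8964
  f11: (p2, p0, p5) → 97.3542
  f12: (p2, p8, p5) → 44.3038
  f13: (p2, p8, p11) → 34.4775
  f14: (p2, p11, p6) → 36.0716
  f15: (p10, p3, p9) → 24.4177
  f16: (p10, p0, p9) → 23.7833
  f17: (p15, p10, p0) → 23.0623
  f18: (p15, p2, p6) → 38.0557
  f19: (p15, p2, p0) → 56.6400
  f20: (p15, p14, p6) → 37.6867
  f21: (p15, p14, p3) → 89.9077
  f22: (p15, p10, p3) → 20.6311
Σ area = 1223.372

Euler characteristic 13−33+22 = 2 ✓


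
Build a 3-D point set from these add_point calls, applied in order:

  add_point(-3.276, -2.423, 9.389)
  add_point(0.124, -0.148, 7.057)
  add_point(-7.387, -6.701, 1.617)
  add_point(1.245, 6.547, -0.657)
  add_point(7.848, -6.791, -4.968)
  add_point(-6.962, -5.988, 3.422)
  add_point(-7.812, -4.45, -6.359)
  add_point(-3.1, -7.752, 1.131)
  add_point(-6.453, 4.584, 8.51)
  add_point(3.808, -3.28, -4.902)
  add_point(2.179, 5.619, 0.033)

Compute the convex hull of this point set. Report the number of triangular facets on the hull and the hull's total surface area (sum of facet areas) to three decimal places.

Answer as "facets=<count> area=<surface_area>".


facets=18 area=618.482

Hull vertices (11/11): indices [0, 1, 2, 3, 4, 5, 6, 7, 8, 9, 10].

Facet areas (half cross-product norm):
  f1: (p8, p3, p6) → 91.0021
  f2: (p9, p4, p6) → 23.1416
  f3: (p9, p3, p6) → 64.4904
  f4: (p9, p3, p4) → 18.9354
  f5: (p7, p4, p6) → 59.3408
  f6: (p7, p0, p4) → 57.0953
  f7: (p1, p0, p4) → 31.5112
  f8: (p1, p8, p0) → 17.8742
  f9: (p2, p7, p6) → 18.4245
  f10: (p2, p8, p6) → 52.9236
  f11: (p10, p3, p4) → 8.4863
  f12: (p10, p1, p4) → 66.5535
  f13: (p10, p8, p3) → 9.0031
  f14: (p10, p1, p8) → 38.3081
  f15: (p5, p7, p0) → 18.7617
  f16: (p5, p2, p7) → 4.4100
  f17: (p5, p8, p0) → 30.1970
  f18: (p5, p2, p8) → 8.0227
Σ area = 618.482

Euler characteristic 11−27+18 = 2 ✓


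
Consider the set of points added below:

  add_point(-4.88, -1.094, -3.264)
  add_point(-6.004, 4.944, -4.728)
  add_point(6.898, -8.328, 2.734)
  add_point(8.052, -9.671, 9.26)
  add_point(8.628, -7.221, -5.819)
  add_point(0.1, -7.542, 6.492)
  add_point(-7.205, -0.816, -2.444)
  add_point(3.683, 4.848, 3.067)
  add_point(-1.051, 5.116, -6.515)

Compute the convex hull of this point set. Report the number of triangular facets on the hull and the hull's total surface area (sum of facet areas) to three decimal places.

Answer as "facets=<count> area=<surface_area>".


facets=14 area=639.096

Points on the hull: [0, 1, 2, 3, 4, 5, 6, 7, 8] (9 of 9).

Per-facet area ½‖(b−a)×(c−a)‖:
  f1: (p7, p8, p4) → 79.1299
  f2: (p7, p3, p4) → 108.0559
  f3: (p0, p4, p6) → 6.2256
  f4: (p0, p8, p4) → 59.0942
  f5: (p5, p4, p6) → 96.8970
  f6: (p5, p7, p6) → 77.5825
  f7: (p5, p7, p3) → 57.8319
  f8: (p1, p7, p6) → 39.0958
  f9: (p1, p7, p8) → 27.9863
  f10: (p1, p0, p6) → 7.6782
  f11: (p1, p0, p8) → 16.6040
  f12: (p2, p3, p4) → 10.9417
  f13: (p2, p5, p4) → 26.7594
  f14: (p2, p5, p3) → 25.2136
Σ area = 639.096

Euler: V−E+F = 9−21+14 = 2.


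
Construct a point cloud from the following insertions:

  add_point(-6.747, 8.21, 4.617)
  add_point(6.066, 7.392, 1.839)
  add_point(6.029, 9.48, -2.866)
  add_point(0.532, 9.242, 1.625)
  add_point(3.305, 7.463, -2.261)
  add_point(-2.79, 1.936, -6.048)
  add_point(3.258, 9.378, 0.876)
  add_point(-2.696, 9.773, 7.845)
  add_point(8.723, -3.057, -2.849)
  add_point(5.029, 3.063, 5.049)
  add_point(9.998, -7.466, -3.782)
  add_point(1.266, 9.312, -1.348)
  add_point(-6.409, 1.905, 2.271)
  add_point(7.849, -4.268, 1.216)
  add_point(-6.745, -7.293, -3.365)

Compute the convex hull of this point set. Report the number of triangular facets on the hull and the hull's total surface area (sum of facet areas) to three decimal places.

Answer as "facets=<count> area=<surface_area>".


11 of the 15 inputs are extreme points: [0, 1, 2, 5, 7, 9, 10, 11, 12, 13, 14].

Triangle areas on the boundary:
  f1: (p2, p5, p10) → 93.2997
  f2: (p14, p5, p0) → 67.1620
  f3: (p14, p5, p10) → 80.5912
  f4: (p11, p5, p0) → 48.0348
  f5: (p11, p2, p5) → 23.1582
  f6: (p11, p7, p0) → 26.1433
  f7: (p11, p2, p7) → 18.9733
  f8: (p1, p2, p10) → 42.0545
  f9: (p1, p2, p7) → 25.5593
  f10: (p12, p7, p0) → 16.3577
  f11: (p12, p14, p0) → 7.5724
  f12: (p12, p14, p7) → 18.7336
  f13: (p13, p14, p10) → 49.1959
  f14: (p13, p14, p7) → 140.6056
  f15: (p13, p1, p10) → 29.9996
  f16: (p9, p1, p7) → 28.4759
  f17: (p9, p13, p7) → 21.9162
  f18: (p9, p13, p1) → 22.5182
Σ area = 760.351

Euler characteristic 11−27+18 = 2 ✓

facets=18 area=760.351


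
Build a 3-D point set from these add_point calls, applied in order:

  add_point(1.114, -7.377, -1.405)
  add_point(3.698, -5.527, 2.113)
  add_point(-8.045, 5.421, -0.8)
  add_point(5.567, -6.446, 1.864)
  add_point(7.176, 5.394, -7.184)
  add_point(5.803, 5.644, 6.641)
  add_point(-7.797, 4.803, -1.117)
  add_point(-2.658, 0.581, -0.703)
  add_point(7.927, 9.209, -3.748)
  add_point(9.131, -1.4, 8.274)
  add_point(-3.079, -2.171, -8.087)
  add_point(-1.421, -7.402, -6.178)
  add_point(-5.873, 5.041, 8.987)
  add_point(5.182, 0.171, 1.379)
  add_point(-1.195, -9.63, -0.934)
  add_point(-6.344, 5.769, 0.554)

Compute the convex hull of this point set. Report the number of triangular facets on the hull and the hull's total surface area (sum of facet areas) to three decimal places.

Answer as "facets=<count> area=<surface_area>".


12 of the 16 inputs are extreme points: [2, 3, 4, 5, 6, 8, 9, 10, 11, 12, 14, 15].

Triangle areas on the boundary:
  f1: (p12, p14, p2) → 82.3899
  f2: (p12, p14, p9) → 122.6061
  f3: (p3, p14, p9) → 20.4445
  f4: (p15, p8, p2) → 13.6784
  f5: (p15, p12, p2) → 7.1626
  f6: (p15, p12, p8) → 62.8275
  f7: (p5, p8, p9) → 40.9392
  f8: (p5, p12, p9) → 44.8950
  f9: (p5, p12, p8) → 61.5674
  f10: (p6, p14, p2) → 2.5886
  f11: (p6, p10, p2) → 1.2101
  f12: (p4, p8, p2) → 42.4930
  f13: (p4, p10, p2) → 74.0394
  f14: (p4, p8, p9) → 41.7064
  f15: (p4, p3, p9) → 66.6096
  f16: (p11, p4, p10) → 35.6190
  f17: (p11, p4, p3) → 76.1301
  f18: (p11, p6, p14) → 41.8142
  f19: (p11, p6, p10) → 27.7141
  f20: (p11, p3, p14) → 22.2933
Σ area = 888.728

Euler characteristic 12−30+20 = 2 ✓

facets=20 area=888.728
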